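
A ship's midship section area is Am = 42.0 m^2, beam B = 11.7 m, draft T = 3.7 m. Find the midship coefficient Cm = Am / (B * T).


Formula: Cm = Am / (B * T)
Step 1 — B * T = 11.7 * 3.7 = 43.29 m^2
Step 2 — Cm = 42.0 / 43.29 ≈ 0.97020 (5 s.f.)

0.97020


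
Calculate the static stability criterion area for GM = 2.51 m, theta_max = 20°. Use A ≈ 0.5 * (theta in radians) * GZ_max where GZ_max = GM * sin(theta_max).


Formula: GZ_max = GM * sin(theta); Area = 0.5 * theta_rad * GZ_max
Step 1 — GZ_max = 2.51 * sin(20°) = 2.51 * 0.34202 = 0.85847 m
Step 2 — theta_rad = 20 * pi/180 = 0.349066 rad
Step 3 — Area = 0.5 * 0.349066 * 0.85847 ≈ 0.14983 m·rad (5 s.f.)

0.14983 m·rad


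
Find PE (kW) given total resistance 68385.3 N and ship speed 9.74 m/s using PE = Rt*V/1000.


Formula: PE = Rt * V / 1000 (kW)
Step 1 — PE (W) = 68385.3 * 9.74 = 666072.822 W
Step 2 — PE (kW) = 666072.822 / 1000 ≈ 666.07 kW (5 s.f.)

666.07 kW


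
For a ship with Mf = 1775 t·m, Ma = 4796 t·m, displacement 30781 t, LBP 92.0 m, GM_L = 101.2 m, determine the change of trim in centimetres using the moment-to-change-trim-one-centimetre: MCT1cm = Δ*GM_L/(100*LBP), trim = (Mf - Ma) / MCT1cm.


Formula: net trimming moment = Mf - Ma; MCT1cm = Δ*GM_L/(100*LBP); trim = net moment / MCT1cm
Step 1 — net trimming moment = 1775 - 4796 = -3021 t·m
Step 2 — MCT1cm = 30781 * 101.2 / (100 * 92.0) = 338.591 t·m/cm
Step 3 — trim = -3021 / 338.591 ≈ -8.9223 cm (5 s.f.)

-8.9223 cm


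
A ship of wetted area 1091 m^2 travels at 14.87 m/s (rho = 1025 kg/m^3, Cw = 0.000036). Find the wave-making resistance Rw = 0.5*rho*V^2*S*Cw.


Formula: Rw = 0.5 * rho * V^2 * S * Cw
Step 1 — V^2 = 14.87^2 = 221.1169
Step 2 — 0.5 * rho * V^2 = 0.5 * 1025 * 221.1169 = 113322.41125
Step 3 — Rw = 113322.41125 * 1091 * 0.000036 ≈ 4450.9 N (5 s.f.)

4450.9 N


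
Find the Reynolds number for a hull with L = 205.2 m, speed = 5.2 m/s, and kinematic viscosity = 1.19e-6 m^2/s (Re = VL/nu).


Formula: Re = V * L / nu
Step 1 — V * L = 5.2 * 205.2 = 1067.04 m^2/s
Step 2 — Re = 1067.04 / 1.19e-6 = 8.97e+08

8.97e+08


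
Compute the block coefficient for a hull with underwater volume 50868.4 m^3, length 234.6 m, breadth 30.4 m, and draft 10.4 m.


Formula: Cb = V / (L * B * T)
Step 1 — L * B * T = 234.6 * 30.4 * 10.4 = 74171.136 m^3
Step 2 — Cb = 50868.4 / 74171.136 ≈ 0.68582 (5 s.f.)

0.68582


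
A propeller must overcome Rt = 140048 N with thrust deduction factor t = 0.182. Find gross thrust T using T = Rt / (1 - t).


Formula: T = Rt / (1 - t)
Step 1 — (1 - t) = 1 - 0.182 = 0.818
Step 2 — T = 140048 / 0.818 ≈ 171210 N (5 s.f.)

171210 N


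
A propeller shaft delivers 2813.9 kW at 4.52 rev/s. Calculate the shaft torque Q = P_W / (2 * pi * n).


Formula: Q = P_W / (2 * pi * n)
Step 1 — P_W = 2813.9 kW * 1000 = 2813900.0 W
Step 2 — 2 * pi * n = 2 * pi * 4.52 = 28.399998
Step 3 — Q = 2813900.0 / 28.399998 ≈ 99081 N·m (5 s.f.)

99081 N·m


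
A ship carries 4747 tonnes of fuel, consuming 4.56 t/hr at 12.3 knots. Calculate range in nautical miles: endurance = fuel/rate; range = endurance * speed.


Formula: endurance = fuel / rate; range = endurance * speed
Step 1 — endurance = 4747 / 4.56 = 1041.0088 hours
Step 2 — range = 1041.0088 * 12.3 ≈ 12804 nautical miles (5 s.f.)

12804 NM


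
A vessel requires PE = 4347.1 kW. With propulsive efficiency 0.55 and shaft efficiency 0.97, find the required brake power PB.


Formula: PB = PE / (eta_D * eta_S)
Step 1 — combined efficiency = eta_D * eta_S = 0.55 * 0.97 = 0.5335
Step 2 — PB = 4347.1 / 0.5335 ≈ 8148.3 kW (5 s.f.)

8148.3 kW


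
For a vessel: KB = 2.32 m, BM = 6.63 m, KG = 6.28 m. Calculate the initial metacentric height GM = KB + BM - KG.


Formula: GM = KB + BM - KG
Step 1 — KM = KB + BM = 2.32 + 6.63 = 8.95 m
Step 2 — GM = KM - KG = 8.95 - 6.28 = 2.67 m

2.67 m


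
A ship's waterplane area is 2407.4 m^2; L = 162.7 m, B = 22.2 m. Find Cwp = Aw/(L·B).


Formula: Cwp = Aw / (L * B)
Step 1 — L * B = 162.7 * 22.2 = 3611.94 m^2
Step 2 — Cwp = 2407.4 / 3611.94 ≈ 0.66651 (5 s.f.)

0.66651


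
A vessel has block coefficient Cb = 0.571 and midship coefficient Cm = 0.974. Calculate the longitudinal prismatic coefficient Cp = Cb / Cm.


Formula: Cp = Cb / Cm
Substituting: Cp = 0.571 / 0.974
Result: Cp ≈ 0.58624 (5 s.f.)

0.58624


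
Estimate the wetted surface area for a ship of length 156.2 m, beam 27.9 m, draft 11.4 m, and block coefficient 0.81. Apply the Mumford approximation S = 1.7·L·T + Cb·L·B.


Formula: S = 1.7*L*T + V/T with V = Cb*L*B*T, i.e. S = L * (1.7*T + Cb*B)
Step 1 — 1.7*T = 1.7 * 11.4 = 19.38 m
Step 2 — Cb*B = 0.81 * 27.9 = 22.599 m
Step 3 — 1.7*T + Cb*B = 19.38 + 22.599 = 41.979 m
Step 4 — S = 156.2 * 41.979 ≈ 6557.1 m^2 (5 s.f.)

6557.1 m^2


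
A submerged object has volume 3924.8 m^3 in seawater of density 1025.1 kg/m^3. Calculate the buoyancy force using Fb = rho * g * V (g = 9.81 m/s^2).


Formula: Fb = rho * g * V
Substituting: Fb = 1025.1 * 9.81 * 3924.8
Intermediate: 1025.1 * 9.81 = 10056.231
Result: Fb = 10056.231 * 3924.8 ≈ 39469000 N (5 s.f.)

39469000 N


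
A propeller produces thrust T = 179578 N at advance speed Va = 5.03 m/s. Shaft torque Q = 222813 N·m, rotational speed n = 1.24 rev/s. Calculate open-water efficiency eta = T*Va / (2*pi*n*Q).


Formula: eta = T * Va / (2 * pi * n * Q)
Step 1 — numerator = T * Va = 179578 * 5.03 = 903277.34
Step 2 — 2 * pi * n = 2 * pi * 1.24 = 7.79115
Step 3 — denominator = 7.79115 * 222813 = 1735969.5
Step 4 — eta = 903277.34 / 1735969.5 ≈ 0.52033 (5 s.f.)

0.52033


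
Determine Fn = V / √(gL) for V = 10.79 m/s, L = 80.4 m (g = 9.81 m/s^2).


Formula: Fn = V / sqrt(g * L)
Step 1 — g * L = 9.81 * 80.4 = 788.724
Step 2 — sqrt(g * L) = sqrt(788.724) = 28.08423
Step 3 — Fn = 10.79 / 28.08423 ≈ 0.38420 (5 s.f.)

0.38420


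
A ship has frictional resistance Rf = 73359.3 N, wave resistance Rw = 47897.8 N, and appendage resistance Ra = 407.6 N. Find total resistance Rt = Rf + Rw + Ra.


Formula: Rt = Rf + Rw + Ra
Substituting: Rt = 73359.3 + 47897.8 + 407.6
Result: Rt = 121664.7 N

121664.7 N


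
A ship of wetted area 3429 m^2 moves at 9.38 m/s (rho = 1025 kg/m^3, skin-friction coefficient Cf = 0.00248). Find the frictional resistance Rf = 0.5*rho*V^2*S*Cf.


Formula: Rf = 0.5 * rho * V^2 * S * Cf
Step 1 — V^2 = 9.38^2 = 87.9844
Step 2 — 0.5 * rho * V^2 = 0.5 * 1025 * 87.9844 = 45092.005
Step 3 — Rf = 45092.005 * 3429 * 0.00248 ≈ 383460 N (5 s.f.)

383460 N


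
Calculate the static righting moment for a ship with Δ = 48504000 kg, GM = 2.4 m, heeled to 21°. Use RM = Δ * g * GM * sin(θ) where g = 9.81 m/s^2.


Formula: GZ = GM * sin(theta); RM = disp * g * GZ
Step 1 — GZ = 2.4 * sin(21°) = 2.4 * 0.358368 = 0.860083 m
Step 2 — RM = 48504000 * 9.81 * 0.860083 ≈ 409250000 N·m (5 s.f.)

409250000 N·m


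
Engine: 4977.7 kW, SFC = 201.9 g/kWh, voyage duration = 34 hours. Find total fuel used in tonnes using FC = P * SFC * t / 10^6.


Formula: FC (tonnes) = P * SFC * t / 1,000,000
Step 1 — P * SFC * t = 4977.7 * 201.9 * 34 = 34169919.42 g
Step 2 — FC (tonnes) = 34169919.42 / 1,000,000 ≈ 34.170 tonnes (5 s.f.)

34.170 tonnes


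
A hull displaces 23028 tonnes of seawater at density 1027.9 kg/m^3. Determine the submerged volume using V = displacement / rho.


Formula: V = mass / rho
Step 1 — convert tonnes to kg: 23028 t * 1000 = 23028000 kg
Step 2 — V = 23028000 / 1027.9 ≈ 22403 m^3 (5 s.f.)

22403 m^3


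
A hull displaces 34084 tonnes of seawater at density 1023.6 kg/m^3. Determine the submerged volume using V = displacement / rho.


Formula: V = mass / rho
Step 1 — convert tonnes to kg: 34084 t * 1000 = 34084000 kg
Step 2 — V = 34084000 / 1023.6 ≈ 33298 m^3 (5 s.f.)

33298 m^3


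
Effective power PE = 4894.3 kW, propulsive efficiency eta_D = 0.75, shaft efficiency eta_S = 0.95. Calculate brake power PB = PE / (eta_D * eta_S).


Formula: PB = PE / (eta_D * eta_S)
Step 1 — combined efficiency = eta_D * eta_S = 0.75 * 0.95 = 0.7125
Step 2 — PB = 4894.3 / 0.7125 ≈ 6869.2 kW (5 s.f.)

6869.2 kW


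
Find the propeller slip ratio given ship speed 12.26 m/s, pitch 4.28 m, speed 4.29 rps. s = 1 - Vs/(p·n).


Formula: s = 1 - Vs / (p * n)
Step 1 — p * n = 4.28 * 4.29 = 18.3612
Step 2 — Vs / (p*n) = 12.26 / 18.3612 = 0.667712 (6 d.p.)
Step 3 — s = 1 - 0.667712 = 0.332288

0.332288


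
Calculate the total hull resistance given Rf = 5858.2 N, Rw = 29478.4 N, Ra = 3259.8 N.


Formula: Rt = Rf + Rw + Ra
Substituting: Rt = 5858.2 + 29478.4 + 3259.8
Result: Rt = 38596.4 N

38596.4 N


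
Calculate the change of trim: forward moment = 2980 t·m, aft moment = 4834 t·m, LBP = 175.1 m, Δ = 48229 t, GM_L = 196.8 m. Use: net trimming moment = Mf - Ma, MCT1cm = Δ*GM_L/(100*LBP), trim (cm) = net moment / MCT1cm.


Formula: net trimming moment = Mf - Ma; MCT1cm = Δ*GM_L/(100*LBP); trim = net moment / MCT1cm
Step 1 — net trimming moment = 2980 - 4834 = -1854 t·m
Step 2 — MCT1cm = 48229 * 196.8 / (100 * 175.1) = 542.0598 t·m/cm
Step 3 — trim = -1854 / 542.0598 ≈ -3.4203 cm (5 s.f.)

-3.4203 cm


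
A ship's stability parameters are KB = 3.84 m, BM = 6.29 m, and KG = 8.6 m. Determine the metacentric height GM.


Formula: GM = KB + BM - KG
Step 1 — KM = KB + BM = 3.84 + 6.29 = 10.13 m
Step 2 — GM = KM - KG = 10.13 - 8.6 = 1.53 m

1.53 m


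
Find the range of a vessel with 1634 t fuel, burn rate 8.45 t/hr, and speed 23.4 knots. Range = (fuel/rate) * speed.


Formula: endurance = fuel / rate; range = endurance * speed
Step 1 — endurance = 1634 / 8.45 = 193.3728 hours
Step 2 — range = 193.3728 * 23.4 ≈ 4524.9 nautical miles (5 s.f.)

4524.9 NM


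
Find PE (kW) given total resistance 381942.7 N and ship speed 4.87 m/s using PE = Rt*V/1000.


Formula: PE = Rt * V / 1000 (kW)
Step 1 — PE (W) = 381942.7 * 4.87 = 1860060.949 W
Step 2 — PE (kW) = 1860060.949 / 1000 ≈ 1860.1 kW (5 s.f.)

1860.1 kW


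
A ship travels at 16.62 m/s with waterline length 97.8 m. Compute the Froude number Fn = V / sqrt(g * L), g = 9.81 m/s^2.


Formula: Fn = V / sqrt(g * L)
Step 1 — g * L = 9.81 * 97.8 = 959.418
Step 2 — sqrt(g * L) = sqrt(959.418) = 30.974473
Step 3 — Fn = 16.62 / 30.974473 ≈ 0.53657 (5 s.f.)

0.53657


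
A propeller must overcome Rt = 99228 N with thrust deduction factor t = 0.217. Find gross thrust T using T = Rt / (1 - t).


Formula: T = Rt / (1 - t)
Step 1 — (1 - t) = 1 - 0.217 = 0.783
Step 2 — T = 99228 / 0.783 ≈ 126730 N (5 s.f.)

126730 N


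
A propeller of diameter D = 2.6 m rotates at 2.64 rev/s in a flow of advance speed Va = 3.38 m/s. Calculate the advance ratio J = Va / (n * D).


Formula: J = Va / (n * D)
Step 1 — n * D = 2.64 * 2.6 = 6.864
Step 2 — J = 3.38 / 6.864 ≈ 0.49242 (5 s.f.)

0.49242


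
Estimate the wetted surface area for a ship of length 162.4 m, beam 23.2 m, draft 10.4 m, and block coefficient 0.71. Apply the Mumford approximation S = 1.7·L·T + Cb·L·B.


Formula: S = 1.7*L*T + V/T with V = Cb*L*B*T, i.e. S = L * (1.7*T + Cb*B)
Step 1 — 1.7*T = 1.7 * 10.4 = 17.68 m
Step 2 — Cb*B = 0.71 * 23.2 = 16.472 m
Step 3 — 1.7*T + Cb*B = 17.68 + 16.472 = 34.152 m
Step 4 — S = 162.4 * 34.152 ≈ 5546.3 m^2 (5 s.f.)

5546.3 m^2


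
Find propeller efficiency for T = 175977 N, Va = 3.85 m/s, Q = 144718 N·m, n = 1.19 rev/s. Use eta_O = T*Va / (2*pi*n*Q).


Formula: eta = T * Va / (2 * pi * n * Q)
Step 1 — numerator = T * Va = 175977 * 3.85 = 677511.45
Step 2 — 2 * pi * n = 2 * pi * 1.19 = 7.476991
Step 3 — denominator = 7.476991 * 144718 = 1082055.18
Step 4 — eta = 677511.45 / 1082055.18 ≈ 0.62613 (5 s.f.)

0.62613


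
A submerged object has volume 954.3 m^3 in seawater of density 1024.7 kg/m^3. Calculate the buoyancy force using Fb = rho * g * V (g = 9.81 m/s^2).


Formula: Fb = rho * g * V
Substituting: Fb = 1024.7 * 9.81 * 954.3
Intermediate: 1024.7 * 9.81 = 10052.307
Result: Fb = 10052.307 * 954.3 ≈ 9592900 N (5 s.f.)

9592900 N


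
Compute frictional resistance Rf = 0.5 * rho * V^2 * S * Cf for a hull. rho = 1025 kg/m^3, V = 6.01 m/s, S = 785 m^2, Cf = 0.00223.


Formula: Rf = 0.5 * rho * V^2 * S * Cf
Step 1 — V^2 = 6.01^2 = 36.1201
Step 2 — 0.5 * rho * V^2 = 0.5 * 1025 * 36.1201 = 18511.55125
Step 3 — Rf = 18511.55125 * 785 * 0.00223 ≈ 32405 N (5 s.f.)

32405 N


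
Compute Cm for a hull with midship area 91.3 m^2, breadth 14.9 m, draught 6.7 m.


Formula: Cm = Am / (B * T)
Step 1 — B * T = 14.9 * 6.7 = 99.83 m^2
Step 2 — Cm = 91.3 / 99.83 ≈ 0.91455 (5 s.f.)

0.91455


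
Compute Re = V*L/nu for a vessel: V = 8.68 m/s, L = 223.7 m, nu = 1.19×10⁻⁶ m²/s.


Formula: Re = V * L / nu
Step 1 — V * L = 8.68 * 223.7 = 1941.716 m^2/s
Step 2 — Re = 1941.716 / 1.19e-6 = 1.63e+09

1.63e+09


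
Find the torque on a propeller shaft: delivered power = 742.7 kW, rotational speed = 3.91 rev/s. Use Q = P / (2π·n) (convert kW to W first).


Formula: Q = P_W / (2 * pi * n)
Step 1 — P_W = 742.7 kW * 1000 = 742700.0 W
Step 2 — 2 * pi * n = 2 * pi * 3.91 = 24.567255
Step 3 — Q = 742700.0 / 24.567255 ≈ 30231 N·m (5 s.f.)

30231 N·m


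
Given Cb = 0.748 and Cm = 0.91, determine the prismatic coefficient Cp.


Formula: Cp = Cb / Cm
Substituting: Cp = 0.748 / 0.91
Result: Cp ≈ 0.82198 (5 s.f.)

0.82198


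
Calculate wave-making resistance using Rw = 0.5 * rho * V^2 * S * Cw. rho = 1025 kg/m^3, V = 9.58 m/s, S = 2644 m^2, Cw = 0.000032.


Formula: Rw = 0.5 * rho * V^2 * S * Cw
Step 1 — V^2 = 9.58^2 = 91.7764
Step 2 — 0.5 * rho * V^2 = 0.5 * 1025 * 91.7764 = 47035.405
Step 3 — Rw = 47035.405 * 2644 * 0.000032 ≈ 3979.6 N (5 s.f.)

3979.6 N


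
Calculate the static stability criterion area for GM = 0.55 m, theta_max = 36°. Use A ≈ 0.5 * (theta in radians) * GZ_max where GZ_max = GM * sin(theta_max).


Formula: GZ_max = GM * sin(theta); Area = 0.5 * theta_rad * GZ_max
Step 1 — GZ_max = 0.55 * sin(36°) = 0.55 * 0.587785 = 0.323282 m
Step 2 — theta_rad = 36 * pi/180 = 0.628319 rad
Step 3 — Area = 0.5 * 0.628319 * 0.323282 ≈ 0.10156 m·rad (5 s.f.)

0.10156 m·rad


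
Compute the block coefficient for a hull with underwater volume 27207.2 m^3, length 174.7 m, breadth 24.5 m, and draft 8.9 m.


Formula: Cb = V / (L * B * T)
Step 1 — L * B * T = 174.7 * 24.5 * 8.9 = 38093.335 m^3
Step 2 — Cb = 27207.2 / 38093.335 ≈ 0.71422 (5 s.f.)

0.71422


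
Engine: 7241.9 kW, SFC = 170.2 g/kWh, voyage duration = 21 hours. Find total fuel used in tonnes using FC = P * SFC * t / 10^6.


Formula: FC (tonnes) = P * SFC * t / 1,000,000
Step 1 — P * SFC * t = 7241.9 * 170.2 * 21 = 25883998.98 g
Step 2 — FC (tonnes) = 25883998.98 / 1,000,000 ≈ 25.884 tonnes (5 s.f.)

25.884 tonnes


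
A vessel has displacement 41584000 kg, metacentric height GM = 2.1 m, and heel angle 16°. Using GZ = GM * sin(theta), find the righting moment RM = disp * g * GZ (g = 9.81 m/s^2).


Formula: GZ = GM * sin(theta); RM = disp * g * GZ
Step 1 — GZ = 2.1 * sin(16°) = 2.1 * 0.275637 = 0.578838 m
Step 2 — RM = 41584000 * 9.81 * 0.578838 ≈ 236130000 N·m (5 s.f.)

236130000 N·m


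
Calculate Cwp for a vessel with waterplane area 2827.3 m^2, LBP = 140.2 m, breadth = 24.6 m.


Formula: Cwp = Aw / (L * B)
Step 1 — L * B = 140.2 * 24.6 = 3448.92 m^2
Step 2 — Cwp = 2827.3 / 3448.92 ≈ 0.81976 (5 s.f.)

0.81976


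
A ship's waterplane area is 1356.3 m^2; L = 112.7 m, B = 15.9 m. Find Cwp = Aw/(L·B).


Formula: Cwp = Aw / (L * B)
Step 1 — L * B = 112.7 * 15.9 = 1791.93 m^2
Step 2 — Cwp = 1356.3 / 1791.93 ≈ 0.75689 (5 s.f.)

0.75689


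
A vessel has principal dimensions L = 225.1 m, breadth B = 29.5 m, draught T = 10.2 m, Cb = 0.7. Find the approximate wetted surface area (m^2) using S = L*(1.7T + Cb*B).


Formula: S = 1.7*L*T + V/T with V = Cb*L*B*T, i.e. S = L * (1.7*T + Cb*B)
Step 1 — 1.7*T = 1.7 * 10.2 = 17.34 m
Step 2 — Cb*B = 0.7 * 29.5 = 20.65 m
Step 3 — 1.7*T + Cb*B = 17.34 + 20.65 = 37.99 m
Step 4 — S = 225.1 * 37.99 ≈ 8551.5 m^2 (5 s.f.)

8551.5 m^2


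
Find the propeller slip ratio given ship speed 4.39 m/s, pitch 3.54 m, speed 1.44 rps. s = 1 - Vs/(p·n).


Formula: s = 1 - Vs / (p * n)
Step 1 — p * n = 3.54 * 1.44 = 5.0976
Step 2 — Vs / (p*n) = 4.39 / 5.0976 = 0.86119 (6 d.p.)
Step 3 — s = 1 - 0.86119 = 0.13881

0.13881


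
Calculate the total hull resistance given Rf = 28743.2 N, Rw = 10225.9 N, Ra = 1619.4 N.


Formula: Rt = Rf + Rw + Ra
Substituting: Rt = 28743.2 + 10225.9 + 1619.4
Result: Rt = 40588.5 N

40588.5 N


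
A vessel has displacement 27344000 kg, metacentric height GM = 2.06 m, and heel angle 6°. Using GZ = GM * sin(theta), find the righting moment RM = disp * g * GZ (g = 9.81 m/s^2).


Formula: GZ = GM * sin(theta); RM = disp * g * GZ
Step 1 — GZ = 2.06 * sin(6°) = 2.06 * 0.104528 = 0.215328 m
Step 2 — RM = 27344000 * 9.81 * 0.215328 ≈ 57761000 N·m (5 s.f.)

57761000 N·m


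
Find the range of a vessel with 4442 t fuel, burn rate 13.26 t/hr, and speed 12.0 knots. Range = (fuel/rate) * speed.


Formula: endurance = fuel / rate; range = endurance * speed
Step 1 — endurance = 4442 / 13.26 = 334.9925 hours
Step 2 — range = 334.9925 * 12.0 ≈ 4019.9 nautical miles (5 s.f.)

4019.9 NM


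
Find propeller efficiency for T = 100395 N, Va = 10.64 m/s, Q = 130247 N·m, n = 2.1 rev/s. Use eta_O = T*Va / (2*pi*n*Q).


Formula: eta = T * Va / (2 * pi * n * Q)
Step 1 — numerator = T * Va = 100395 * 10.64 = 1068202.8
Step 2 — 2 * pi * n = 2 * pi * 2.1 = 13.194689
Step 3 — denominator = 13.194689 * 130247 = 1718568.66
Step 4 — eta = 1068202.8 / 1718568.66 ≈ 0.62157 (5 s.f.)

0.62157


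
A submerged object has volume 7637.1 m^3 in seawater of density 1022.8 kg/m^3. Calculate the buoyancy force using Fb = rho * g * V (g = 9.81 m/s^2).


Formula: Fb = rho * g * V
Substituting: Fb = 1022.8 * 9.81 * 7637.1
Intermediate: 1022.8 * 9.81 = 10033.668
Result: Fb = 10033.668 * 7637.1 ≈ 76628000 N (5 s.f.)

76628000 N


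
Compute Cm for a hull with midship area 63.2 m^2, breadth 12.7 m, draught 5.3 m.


Formula: Cm = Am / (B * T)
Step 1 — B * T = 12.7 * 5.3 = 67.31 m^2
Step 2 — Cm = 63.2 / 67.31 ≈ 0.93894 (5 s.f.)

0.93894


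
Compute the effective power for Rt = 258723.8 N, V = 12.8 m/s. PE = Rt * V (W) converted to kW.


Formula: PE = Rt * V / 1000 (kW)
Step 1 — PE (W) = 258723.8 * 12.8 = 3311664.64 W
Step 2 — PE (kW) = 3311664.64 / 1000 ≈ 3311.7 kW (5 s.f.)

3311.7 kW


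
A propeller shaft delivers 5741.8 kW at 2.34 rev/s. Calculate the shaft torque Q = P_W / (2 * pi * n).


Formula: Q = P_W / (2 * pi * n)
Step 1 — P_W = 5741.8 kW * 1000 = 5741800.0 W
Step 2 — 2 * pi * n = 2 * pi * 2.34 = 14.702654
Step 3 — Q = 5741800.0 / 14.702654 ≈ 390530 N·m (5 s.f.)

390530 N·m


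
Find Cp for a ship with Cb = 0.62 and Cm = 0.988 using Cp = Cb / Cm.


Formula: Cp = Cb / Cm
Substituting: Cp = 0.62 / 0.988
Result: Cp ≈ 0.62753 (5 s.f.)

0.62753


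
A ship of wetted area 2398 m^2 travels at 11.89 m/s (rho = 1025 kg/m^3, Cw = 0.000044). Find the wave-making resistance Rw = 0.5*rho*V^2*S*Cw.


Formula: Rw = 0.5 * rho * V^2 * S * Cw
Step 1 — V^2 = 11.89^2 = 141.3721
Step 2 — 0.5 * rho * V^2 = 0.5 * 1025 * 141.3721 = 72453.20125
Step 3 — Rw = 72453.20125 * 2398 * 0.000044 ≈ 7644.7 N (5 s.f.)

7644.7 N


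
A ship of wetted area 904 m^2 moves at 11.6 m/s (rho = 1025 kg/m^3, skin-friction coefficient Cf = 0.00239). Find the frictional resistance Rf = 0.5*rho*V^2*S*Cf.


Formula: Rf = 0.5 * rho * V^2 * S * Cf
Step 1 — V^2 = 11.6^2 = 134.56
Step 2 — 0.5 * rho * V^2 = 0.5 * 1025 * 134.56 = 68962.0
Step 3 — Rf = 68962.0 * 904 * 0.00239 ≈ 149000 N (5 s.f.)

149000 N


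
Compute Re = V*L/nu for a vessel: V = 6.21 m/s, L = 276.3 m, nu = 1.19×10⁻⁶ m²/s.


Formula: Re = V * L / nu
Step 1 — V * L = 6.21 * 276.3 = 1715.823 m^2/s
Step 2 — Re = 1715.823 / 1.19e-6 = 1.44e+09

1.44e+09


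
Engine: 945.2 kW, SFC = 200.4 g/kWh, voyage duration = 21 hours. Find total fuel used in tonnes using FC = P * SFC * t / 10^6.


Formula: FC (tonnes) = P * SFC * t / 1,000,000
Step 1 — P * SFC * t = 945.2 * 200.4 * 21 = 3977779.68 g
Step 2 — FC (tonnes) = 3977779.68 / 1,000,000 ≈ 3.9778 tonnes (5 s.f.)

3.9778 tonnes


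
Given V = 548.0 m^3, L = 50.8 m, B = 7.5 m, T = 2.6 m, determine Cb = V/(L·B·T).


Formula: Cb = V / (L * B * T)
Step 1 — L * B * T = 50.8 * 7.5 * 2.6 = 990.6 m^3
Step 2 — Cb = 548.0 / 990.6 ≈ 0.55320 (5 s.f.)

0.55320


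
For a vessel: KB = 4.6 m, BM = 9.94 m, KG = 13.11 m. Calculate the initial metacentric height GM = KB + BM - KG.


Formula: GM = KB + BM - KG
Step 1 — KM = KB + BM = 4.6 + 9.94 = 14.54 m
Step 2 — GM = KM - KG = 14.54 - 13.11 = 1.43 m

1.43 m


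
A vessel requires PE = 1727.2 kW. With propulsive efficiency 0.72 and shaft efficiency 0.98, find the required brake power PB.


Formula: PB = PE / (eta_D * eta_S)
Step 1 — combined efficiency = eta_D * eta_S = 0.72 * 0.98 = 0.7056
Step 2 — PB = 1727.2 / 0.7056 ≈ 2447.8 kW (5 s.f.)

2447.8 kW


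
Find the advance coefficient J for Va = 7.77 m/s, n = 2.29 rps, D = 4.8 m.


Formula: J = Va / (n * D)
Step 1 — n * D = 2.29 * 4.8 = 10.992
Step 2 — J = 7.77 / 10.992 ≈ 0.70688 (5 s.f.)

0.70688


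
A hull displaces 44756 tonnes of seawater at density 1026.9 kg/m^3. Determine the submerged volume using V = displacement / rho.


Formula: V = mass / rho
Step 1 — convert tonnes to kg: 44756 t * 1000 = 44756000 kg
Step 2 — V = 44756000 / 1026.9 ≈ 43584 m^3 (5 s.f.)

43584 m^3


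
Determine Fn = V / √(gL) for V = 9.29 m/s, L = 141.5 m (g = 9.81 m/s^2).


Formula: Fn = V / sqrt(g * L)
Step 1 — g * L = 9.81 * 141.5 = 1388.115
Step 2 — sqrt(g * L) = sqrt(1388.115) = 37.257415
Step 3 — Fn = 9.29 / 37.257415 ≈ 0.24935 (5 s.f.)

0.24935


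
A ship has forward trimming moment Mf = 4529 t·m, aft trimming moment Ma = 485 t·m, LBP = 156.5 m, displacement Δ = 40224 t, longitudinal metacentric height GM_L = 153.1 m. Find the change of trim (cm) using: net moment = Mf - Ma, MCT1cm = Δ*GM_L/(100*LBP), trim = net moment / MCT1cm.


Formula: net trimming moment = Mf - Ma; MCT1cm = Δ*GM_L/(100*LBP); trim = net moment / MCT1cm
Step 1 — net trimming moment = 4529 - 485 = 4044 t·m
Step 2 — MCT1cm = 40224 * 153.1 / (100 * 156.5) = 393.5012 t·m/cm
Step 3 — trim = 4044 / 393.5012 ≈ 10.277 cm (5 s.f.)

10.277 cm


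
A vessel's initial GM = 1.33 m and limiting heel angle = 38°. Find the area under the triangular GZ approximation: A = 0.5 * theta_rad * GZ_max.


Formula: GZ_max = GM * sin(theta); Area = 0.5 * theta_rad * GZ_max
Step 1 — GZ_max = 1.33 * sin(38°) = 1.33 * 0.615661 = 0.818829 m
Step 2 — theta_rad = 38 * pi/180 = 0.663225 rad
Step 3 — Area = 0.5 * 0.663225 * 0.818829 ≈ 0.27153 m·rad (5 s.f.)

0.27153 m·rad


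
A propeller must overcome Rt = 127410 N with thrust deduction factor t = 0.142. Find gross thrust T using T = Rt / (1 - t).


Formula: T = Rt / (1 - t)
Step 1 — (1 - t) = 1 - 0.142 = 0.858
Step 2 — T = 127410 / 0.858 ≈ 148500 N (5 s.f.)

148500 N


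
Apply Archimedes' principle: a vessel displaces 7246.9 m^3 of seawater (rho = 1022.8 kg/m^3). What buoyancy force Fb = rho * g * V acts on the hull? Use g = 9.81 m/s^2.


Formula: Fb = rho * g * V
Substituting: Fb = 1022.8 * 9.81 * 7246.9
Intermediate: 1022.8 * 9.81 = 10033.668
Result: Fb = 10033.668 * 7246.9 ≈ 72713000 N (5 s.f.)

72713000 N


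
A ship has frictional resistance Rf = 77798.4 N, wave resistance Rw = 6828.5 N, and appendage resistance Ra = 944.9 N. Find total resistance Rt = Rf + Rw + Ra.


Formula: Rt = Rf + Rw + Ra
Substituting: Rt = 77798.4 + 6828.5 + 944.9
Result: Rt = 85571.8 N

85571.8 N


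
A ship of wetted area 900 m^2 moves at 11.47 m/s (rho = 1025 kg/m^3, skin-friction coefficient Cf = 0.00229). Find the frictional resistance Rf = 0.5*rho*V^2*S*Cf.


Formula: Rf = 0.5 * rho * V^2 * S * Cf
Step 1 — V^2 = 11.47^2 = 131.5609
Step 2 — 0.5 * rho * V^2 = 0.5 * 1025 * 131.5609 = 67424.96125
Step 3 — Rf = 67424.96125 * 900 * 0.00229 ≈ 138960 N (5 s.f.)

138960 N


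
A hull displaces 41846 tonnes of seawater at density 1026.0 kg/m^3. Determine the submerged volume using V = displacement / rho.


Formula: V = mass / rho
Step 1 — convert tonnes to kg: 41846 t * 1000 = 41846000 kg
Step 2 — V = 41846000 / 1026.0 ≈ 40786 m^3 (5 s.f.)

40786 m^3


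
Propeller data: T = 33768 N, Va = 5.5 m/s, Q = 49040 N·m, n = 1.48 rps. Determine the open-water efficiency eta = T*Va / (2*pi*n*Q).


Formula: eta = T * Va / (2 * pi * n * Q)
Step 1 — numerator = T * Va = 33768 * 5.5 = 185724.0
Step 2 — 2 * pi * n = 2 * pi * 1.48 = 9.299114
Step 3 — denominator = 9.299114 * 49040 = 456028.55
Step 4 — eta = 185724.0 / 456028.55 ≈ 0.40726 (5 s.f.)

0.40726


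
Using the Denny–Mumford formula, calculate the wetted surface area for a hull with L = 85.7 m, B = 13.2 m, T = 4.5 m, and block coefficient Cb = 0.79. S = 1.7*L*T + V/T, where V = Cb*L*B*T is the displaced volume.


Formula: S = 1.7*L*T + V/T with V = Cb*L*B*T, i.e. S = L * (1.7*T + Cb*B)
Step 1 — 1.7*T = 1.7 * 4.5 = 7.65 m
Step 2 — Cb*B = 0.79 * 13.2 = 10.428 m
Step 3 — 1.7*T + Cb*B = 7.65 + 10.428 = 18.078 m
Step 4 — S = 85.7 * 18.078 ≈ 1549.3 m^2 (5 s.f.)

1549.3 m^2


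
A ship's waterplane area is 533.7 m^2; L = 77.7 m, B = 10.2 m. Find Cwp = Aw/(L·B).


Formula: Cwp = Aw / (L * B)
Step 1 — L * B = 77.7 * 10.2 = 792.54 m^2
Step 2 — Cwp = 533.7 / 792.54 ≈ 0.67340 (5 s.f.)

0.67340


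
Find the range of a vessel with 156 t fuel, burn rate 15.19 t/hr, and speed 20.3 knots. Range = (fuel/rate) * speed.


Formula: endurance = fuel / rate; range = endurance * speed
Step 1 — endurance = 156 / 15.19 = 10.2699 hours
Step 2 — range = 10.2699 * 20.3 ≈ 208.48 nautical miles (5 s.f.)

208.48 NM


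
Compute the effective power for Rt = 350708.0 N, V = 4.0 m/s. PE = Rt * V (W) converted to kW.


Formula: PE = Rt * V / 1000 (kW)
Step 1 — PE (W) = 350708.0 * 4.0 = 1402832.0 W
Step 2 — PE (kW) = 1402832.0 / 1000 ≈ 1402.8 kW (5 s.f.)

1402.8 kW


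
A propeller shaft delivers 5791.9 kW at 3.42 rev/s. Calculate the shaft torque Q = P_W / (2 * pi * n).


Formula: Q = P_W / (2 * pi * n)
Step 1 — P_W = 5791.9 kW * 1000 = 5791900.0 W
Step 2 — 2 * pi * n = 2 * pi * 3.42 = 21.488494
Step 3 — Q = 5791900.0 / 21.488494 ≈ 269530 N·m (5 s.f.)

269530 N·m


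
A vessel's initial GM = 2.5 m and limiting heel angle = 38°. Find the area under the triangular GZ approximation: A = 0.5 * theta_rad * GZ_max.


Formula: GZ_max = GM * sin(theta); Area = 0.5 * theta_rad * GZ_max
Step 1 — GZ_max = 2.5 * sin(38°) = 2.5 * 0.615661 = 1.539153 m
Step 2 — theta_rad = 38 * pi/180 = 0.663225 rad
Step 3 — Area = 0.5 * 0.663225 * 1.539153 ≈ 0.51040 m·rad (5 s.f.)

0.51040 m·rad


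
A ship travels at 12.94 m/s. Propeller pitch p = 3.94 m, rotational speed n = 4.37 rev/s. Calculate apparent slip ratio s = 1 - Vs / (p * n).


Formula: s = 1 - Vs / (p * n)
Step 1 — p * n = 3.94 * 4.37 = 17.2178
Step 2 — Vs / (p*n) = 12.94 / 17.2178 = 0.751548 (6 d.p.)
Step 3 — s = 1 - 0.751548 = 0.248452

0.248452


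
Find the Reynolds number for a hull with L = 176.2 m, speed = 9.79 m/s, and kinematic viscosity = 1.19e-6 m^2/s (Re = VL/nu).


Formula: Re = V * L / nu
Step 1 — V * L = 9.79 * 176.2 = 1724.998 m^2/s
Step 2 — Re = 1724.998 / 1.19e-6 = 1.45e+09

1.45e+09


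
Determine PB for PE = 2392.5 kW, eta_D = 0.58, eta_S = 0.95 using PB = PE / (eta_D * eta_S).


Formula: PB = PE / (eta_D * eta_S)
Step 1 — combined efficiency = eta_D * eta_S = 0.58 * 0.95 = 0.551
Step 2 — PB = 2392.5 / 0.551 ≈ 4342.1 kW (5 s.f.)

4342.1 kW


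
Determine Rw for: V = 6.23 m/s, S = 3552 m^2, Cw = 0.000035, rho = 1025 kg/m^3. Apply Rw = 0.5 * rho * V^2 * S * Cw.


Formula: Rw = 0.5 * rho * V^2 * S * Cw
Step 1 — V^2 = 6.23^2 = 38.8129
Step 2 — 0.5 * rho * V^2 = 0.5 * 1025 * 38.8129 = 19891.61125
Step 3 — Rw = 19891.61125 * 3552 * 0.000035 ≈ 2472.9 N (5 s.f.)

2472.9 N


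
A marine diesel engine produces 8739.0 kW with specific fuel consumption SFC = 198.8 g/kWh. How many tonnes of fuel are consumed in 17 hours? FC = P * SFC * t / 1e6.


Formula: FC (tonnes) = P * SFC * t / 1,000,000
Step 1 — P * SFC * t = 8739.0 * 198.8 * 17 = 29534324.4 g
Step 2 — FC (tonnes) = 29534324.4 / 1,000,000 ≈ 29.534 tonnes (5 s.f.)

29.534 tonnes


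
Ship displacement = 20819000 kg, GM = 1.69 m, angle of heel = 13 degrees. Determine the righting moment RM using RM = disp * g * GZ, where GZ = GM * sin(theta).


Formula: GZ = GM * sin(theta); RM = disp * g * GZ
Step 1 — GZ = 1.69 * sin(13°) = 1.69 * 0.224951 = 0.380167 m
Step 2 — RM = 20819000 * 9.81 * 0.380167 ≈ 77643000 N·m (5 s.f.)

77643000 N·m


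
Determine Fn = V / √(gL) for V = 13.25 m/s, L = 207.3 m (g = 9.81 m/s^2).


Formula: Fn = V / sqrt(g * L)
Step 1 — g * L = 9.81 * 207.3 = 2033.613
Step 2 — sqrt(g * L) = sqrt(2033.613) = 45.095598
Step 3 — Fn = 13.25 / 45.095598 ≈ 0.29382 (5 s.f.)

0.29382


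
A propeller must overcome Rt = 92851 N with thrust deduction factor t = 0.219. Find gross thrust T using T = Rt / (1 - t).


Formula: T = Rt / (1 - t)
Step 1 — (1 - t) = 1 - 0.219 = 0.781
Step 2 — T = 92851 / 0.781 ≈ 118890 N (5 s.f.)

118890 N


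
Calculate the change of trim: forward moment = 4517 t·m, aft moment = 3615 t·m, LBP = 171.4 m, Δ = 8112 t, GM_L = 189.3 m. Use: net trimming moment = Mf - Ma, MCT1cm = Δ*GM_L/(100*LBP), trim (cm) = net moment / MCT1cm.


Formula: net trimming moment = Mf - Ma; MCT1cm = Δ*GM_L/(100*LBP); trim = net moment / MCT1cm
Step 1 — net trimming moment = 4517 - 3615 = 902 t·m
Step 2 — MCT1cm = 8112 * 189.3 / (100 * 171.4) = 89.5917 t·m/cm
Step 3 — trim = 902 / 89.5917 ≈ 10.068 cm (5 s.f.)

10.068 cm


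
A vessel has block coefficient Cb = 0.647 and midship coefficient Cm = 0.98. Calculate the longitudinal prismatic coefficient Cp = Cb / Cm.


Formula: Cp = Cb / Cm
Substituting: Cp = 0.647 / 0.98
Result: Cp ≈ 0.66020 (5 s.f.)

0.66020


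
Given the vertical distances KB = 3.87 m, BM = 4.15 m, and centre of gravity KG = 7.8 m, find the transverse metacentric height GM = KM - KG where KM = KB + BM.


Formula: GM = KB + BM - KG
Step 1 — KM = KB + BM = 3.87 + 4.15 = 8.02 m
Step 2 — GM = KM - KG = 8.02 - 7.8 = 0.22 m

0.22 m


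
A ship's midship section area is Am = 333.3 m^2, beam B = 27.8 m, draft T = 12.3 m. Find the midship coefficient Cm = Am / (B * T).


Formula: Cm = Am / (B * T)
Step 1 — B * T = 27.8 * 12.3 = 341.94 m^2
Step 2 — Cm = 333.3 / 341.94 ≈ 0.97473 (5 s.f.)

0.97473


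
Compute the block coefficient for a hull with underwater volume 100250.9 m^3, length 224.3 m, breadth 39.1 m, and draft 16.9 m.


Formula: Cb = V / (L * B * T)
Step 1 — L * B * T = 224.3 * 39.1 * 16.9 = 148215.197 m^3
Step 2 — Cb = 100250.9 / 148215.197 ≈ 0.67639 (5 s.f.)

0.67639


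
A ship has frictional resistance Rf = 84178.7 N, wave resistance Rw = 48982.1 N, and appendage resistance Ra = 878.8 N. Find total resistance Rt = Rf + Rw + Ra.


Formula: Rt = Rf + Rw + Ra
Substituting: Rt = 84178.7 + 48982.1 + 878.8
Result: Rt = 134039.6 N

134039.6 N


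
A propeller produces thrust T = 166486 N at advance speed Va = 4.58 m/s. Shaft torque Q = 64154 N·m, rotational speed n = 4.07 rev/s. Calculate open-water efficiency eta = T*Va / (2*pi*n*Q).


Formula: eta = T * Va / (2 * pi * n * Q)
Step 1 — numerator = T * Va = 166486 * 4.58 = 762505.88
Step 2 — 2 * pi * n = 2 * pi * 4.07 = 25.572564
Step 3 — denominator = 25.572564 * 64154 = 1640582.27
Step 4 — eta = 762505.88 / 1640582.27 ≈ 0.46478 (5 s.f.)

0.46478


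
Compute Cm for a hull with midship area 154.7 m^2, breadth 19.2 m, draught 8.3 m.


Formula: Cm = Am / (B * T)
Step 1 — B * T = 19.2 * 8.3 = 159.36 m^2
Step 2 — Cm = 154.7 / 159.36 ≈ 0.97076 (5 s.f.)

0.97076


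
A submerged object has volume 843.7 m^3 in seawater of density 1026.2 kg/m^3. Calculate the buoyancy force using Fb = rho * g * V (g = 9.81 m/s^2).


Formula: Fb = rho * g * V
Substituting: Fb = 1026.2 * 9.81 * 843.7
Intermediate: 1026.2 * 9.81 = 10067.022
Result: Fb = 10067.022 * 843.7 ≈ 8493500 N (5 s.f.)

8493500 N


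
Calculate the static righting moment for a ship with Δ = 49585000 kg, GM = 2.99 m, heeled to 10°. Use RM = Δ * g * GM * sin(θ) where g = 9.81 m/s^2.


Formula: GZ = GM * sin(theta); RM = disp * g * GZ
Step 1 — GZ = 2.99 * sin(10°) = 2.99 * 0.173648 = 0.519208 m
Step 2 — RM = 49585000 * 9.81 * 0.519208 ≈ 252560000 N·m (5 s.f.)

252560000 N·m


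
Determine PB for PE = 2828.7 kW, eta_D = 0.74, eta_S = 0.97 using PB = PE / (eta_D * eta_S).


Formula: PB = PE / (eta_D * eta_S)
Step 1 — combined efficiency = eta_D * eta_S = 0.74 * 0.97 = 0.7178
Step 2 — PB = 2828.7 / 0.7178 ≈ 3940.8 kW (5 s.f.)

3940.8 kW


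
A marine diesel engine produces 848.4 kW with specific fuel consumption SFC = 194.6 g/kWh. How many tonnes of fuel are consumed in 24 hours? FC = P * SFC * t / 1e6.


Formula: FC (tonnes) = P * SFC * t / 1,000,000
Step 1 — P * SFC * t = 848.4 * 194.6 * 24 = 3962367.36 g
Step 2 — FC (tonnes) = 3962367.36 / 1,000,000 ≈ 3.9624 tonnes (5 s.f.)

3.9624 tonnes


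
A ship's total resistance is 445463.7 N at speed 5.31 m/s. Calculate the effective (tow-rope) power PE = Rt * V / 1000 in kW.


Formula: PE = Rt * V / 1000 (kW)
Step 1 — PE (W) = 445463.7 * 5.31 = 2365412.247 W
Step 2 — PE (kW) = 2365412.247 / 1000 ≈ 2365.4 kW (5 s.f.)

2365.4 kW


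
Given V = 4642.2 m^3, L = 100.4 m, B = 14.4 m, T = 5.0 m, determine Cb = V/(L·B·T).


Formula: Cb = V / (L * B * T)
Step 1 — L * B * T = 100.4 * 14.4 * 5.0 = 7228.8 m^3
Step 2 — Cb = 4642.2 / 7228.8 ≈ 0.64218 (5 s.f.)

0.64218


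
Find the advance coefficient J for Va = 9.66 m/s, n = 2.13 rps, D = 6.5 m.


Formula: J = Va / (n * D)
Step 1 — n * D = 2.13 * 6.5 = 13.845
Step 2 — J = 9.66 / 13.845 ≈ 0.69772 (5 s.f.)

0.69772


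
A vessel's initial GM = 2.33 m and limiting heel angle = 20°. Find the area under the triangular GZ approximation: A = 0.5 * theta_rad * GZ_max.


Formula: GZ_max = GM * sin(theta); Area = 0.5 * theta_rad * GZ_max
Step 1 — GZ_max = 2.33 * sin(20°) = 2.33 * 0.34202 = 0.796907 m
Step 2 — theta_rad = 20 * pi/180 = 0.349066 rad
Step 3 — Area = 0.5 * 0.349066 * 0.796907 ≈ 0.13909 m·rad (5 s.f.)

0.13909 m·rad


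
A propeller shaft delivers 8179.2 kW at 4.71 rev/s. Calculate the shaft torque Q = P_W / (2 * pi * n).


Formula: Q = P_W / (2 * pi * n)
Step 1 — P_W = 8179.2 kW * 1000 = 8179200.0 W
Step 2 — 2 * pi * n = 2 * pi * 4.71 = 29.593803
Step 3 — Q = 8179200.0 / 29.593803 ≈ 276380 N·m (5 s.f.)

276380 N·m


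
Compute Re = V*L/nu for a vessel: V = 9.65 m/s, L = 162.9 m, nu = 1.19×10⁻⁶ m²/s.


Formula: Re = V * L / nu
Step 1 — V * L = 9.65 * 162.9 = 1571.985 m^2/s
Step 2 — Re = 1571.985 / 1.19e-6 = 1.32e+09

1.32e+09


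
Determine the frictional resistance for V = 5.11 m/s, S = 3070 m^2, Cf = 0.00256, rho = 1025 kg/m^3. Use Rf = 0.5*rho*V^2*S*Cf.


Formula: Rf = 0.5 * rho * V^2 * S * Cf
Step 1 — V^2 = 5.11^2 = 26.1121
Step 2 — 0.5 * rho * V^2 = 0.5 * 1025 * 26.1121 = 13382.45125
Step 3 — Rf = 13382.45125 * 3070 * 0.00256 ≈ 105180 N (5 s.f.)

105180 N


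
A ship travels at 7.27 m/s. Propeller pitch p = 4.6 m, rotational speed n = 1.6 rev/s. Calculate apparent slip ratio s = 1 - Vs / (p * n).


Formula: s = 1 - Vs / (p * n)
Step 1 — p * n = 4.6 * 1.6 = 7.36
Step 2 — Vs / (p*n) = 7.27 / 7.36 = 0.987772 (6 d.p.)
Step 3 — s = 1 - 0.987772 = 0.012228

0.012228


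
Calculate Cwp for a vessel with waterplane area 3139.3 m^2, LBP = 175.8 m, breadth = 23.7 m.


Formula: Cwp = Aw / (L * B)
Step 1 — L * B = 175.8 * 23.7 = 4166.46 m^2
Step 2 — Cwp = 3139.3 / 4166.46 ≈ 0.75347 (5 s.f.)

0.75347


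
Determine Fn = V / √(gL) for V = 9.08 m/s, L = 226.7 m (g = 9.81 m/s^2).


Formula: Fn = V / sqrt(g * L)
Step 1 — g * L = 9.81 * 226.7 = 2223.927
Step 2 — sqrt(g * L) = sqrt(2223.927) = 47.158531
Step 3 — Fn = 9.08 / 47.158531 ≈ 0.19254 (5 s.f.)

0.19254


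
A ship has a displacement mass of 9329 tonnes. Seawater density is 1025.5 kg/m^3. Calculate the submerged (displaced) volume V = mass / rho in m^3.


Formula: V = mass / rho
Step 1 — convert tonnes to kg: 9329 t * 1000 = 9329000 kg
Step 2 — V = 9329000 / 1025.5 ≈ 9097.0 m^3 (5 s.f.)

9097.0 m^3


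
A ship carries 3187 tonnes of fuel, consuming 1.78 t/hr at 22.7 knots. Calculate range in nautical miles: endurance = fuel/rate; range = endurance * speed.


Formula: endurance = fuel / rate; range = endurance * speed
Step 1 — endurance = 3187 / 1.78 = 1790.4494 hours
Step 2 — range = 1790.4494 * 22.7 ≈ 40643 nautical miles (5 s.f.)

40643 NM


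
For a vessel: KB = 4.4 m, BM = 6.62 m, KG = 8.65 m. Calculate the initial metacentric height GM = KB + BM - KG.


Formula: GM = KB + BM - KG
Step 1 — KM = KB + BM = 4.4 + 6.62 = 11.02 m
Step 2 — GM = KM - KG = 11.02 - 8.65 = 2.37 m

2.37 m


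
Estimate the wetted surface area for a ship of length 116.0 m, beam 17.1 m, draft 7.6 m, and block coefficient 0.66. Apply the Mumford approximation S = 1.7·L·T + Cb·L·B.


Formula: S = 1.7*L*T + V/T with V = Cb*L*B*T, i.e. S = L * (1.7*T + Cb*B)
Step 1 — 1.7*T = 1.7 * 7.6 = 12.92 m
Step 2 — Cb*B = 0.66 * 17.1 = 11.286 m
Step 3 — 1.7*T + Cb*B = 12.92 + 11.286 = 24.206 m
Step 4 — S = 116.0 * 24.206 ≈ 2807.9 m^2 (5 s.f.)

2807.9 m^2


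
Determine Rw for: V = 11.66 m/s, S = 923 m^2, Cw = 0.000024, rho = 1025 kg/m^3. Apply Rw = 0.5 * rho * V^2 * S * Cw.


Formula: Rw = 0.5 * rho * V^2 * S * Cw
Step 1 — V^2 = 11.66^2 = 135.9556
Step 2 — 0.5 * rho * V^2 = 0.5 * 1025 * 135.9556 = 69677.245
Step 3 — Rw = 69677.245 * 923 * 0.000024 ≈ 1543.5 N (5 s.f.)

1543.5 N


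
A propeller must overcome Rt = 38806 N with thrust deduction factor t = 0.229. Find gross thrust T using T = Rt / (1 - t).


Formula: T = Rt / (1 - t)
Step 1 — (1 - t) = 1 - 0.229 = 0.771
Step 2 — T = 38806 / 0.771 ≈ 50332 N (5 s.f.)

50332 N


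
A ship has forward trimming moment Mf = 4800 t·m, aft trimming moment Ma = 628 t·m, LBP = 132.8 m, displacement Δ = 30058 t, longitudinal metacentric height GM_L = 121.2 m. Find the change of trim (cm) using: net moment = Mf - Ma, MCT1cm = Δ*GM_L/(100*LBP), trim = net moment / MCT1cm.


Formula: net trimming moment = Mf - Ma; MCT1cm = Δ*GM_L/(100*LBP); trim = net moment / MCT1cm
Step 1 — net trimming moment = 4800 - 628 = 4172 t·m
Step 2 — MCT1cm = 30058 * 121.2 / (100 * 132.8) = 274.3245 t·m/cm
Step 3 — trim = 4172 / 274.3245 ≈ 15.208 cm (5 s.f.)

15.208 cm


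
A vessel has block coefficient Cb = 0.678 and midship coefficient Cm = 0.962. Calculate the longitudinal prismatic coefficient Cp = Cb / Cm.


Formula: Cp = Cb / Cm
Substituting: Cp = 0.678 / 0.962
Result: Cp ≈ 0.70478 (5 s.f.)

0.70478


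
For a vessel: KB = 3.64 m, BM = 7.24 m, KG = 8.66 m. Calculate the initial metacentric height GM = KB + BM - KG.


Formula: GM = KB + BM - KG
Step 1 — KM = KB + BM = 3.64 + 7.24 = 10.88 m
Step 2 — GM = KM - KG = 10.88 - 8.66 = 2.22 m

2.22 m


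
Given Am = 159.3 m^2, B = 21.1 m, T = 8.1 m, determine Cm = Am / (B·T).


Formula: Cm = Am / (B * T)
Step 1 — B * T = 21.1 * 8.1 = 170.91 m^2
Step 2 — Cm = 159.3 / 170.91 ≈ 0.93207 (5 s.f.)

0.93207


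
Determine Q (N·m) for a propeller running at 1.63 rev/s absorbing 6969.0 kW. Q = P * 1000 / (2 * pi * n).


Formula: Q = P_W / (2 * pi * n)
Step 1 — P_W = 6969.0 kW * 1000 = 6969000.0 W
Step 2 — 2 * pi * n = 2 * pi * 1.63 = 10.241592
Step 3 — Q = 6969000.0 / 10.241592 ≈ 680460 N·m (5 s.f.)

680460 N·m
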